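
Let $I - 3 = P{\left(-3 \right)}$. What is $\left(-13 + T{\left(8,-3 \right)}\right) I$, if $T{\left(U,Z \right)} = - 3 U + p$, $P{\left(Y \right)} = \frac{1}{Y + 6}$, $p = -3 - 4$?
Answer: $- \frac{440}{3} \approx -146.67$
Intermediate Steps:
$p = -7$ ($p = -3 - 4 = -7$)
$P{\left(Y \right)} = \frac{1}{6 + Y}$
$T{\left(U,Z \right)} = -7 - 3 U$ ($T{\left(U,Z \right)} = - 3 U - 7 = -7 - 3 U$)
$I = \frac{10}{3}$ ($I = 3 + \frac{1}{6 - 3} = 3 + \frac{1}{3} = \frac{10}{3} \approx 3.3333$)
$\left(-13 + T{\left(8,-3 \right)}\right) I = \left(-13 - 31\right) \frac{10}{3} = \left(-44\right) \frac{10}{3} = - \frac{440}{3}$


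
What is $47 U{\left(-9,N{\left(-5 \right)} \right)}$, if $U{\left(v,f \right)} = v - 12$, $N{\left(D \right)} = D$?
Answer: $-987$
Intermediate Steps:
$U{\left(v,f \right)} = -12 + v$ ($U{\left(v,f \right)} = v - 12 = -12 + v$)
$47 U{\left(-9,N{\left(-5 \right)} \right)} = 47 \left(-12 - 9\right) = 47 \left(-21\right) = -987$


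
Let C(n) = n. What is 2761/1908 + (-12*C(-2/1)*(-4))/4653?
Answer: 1407085/986436 ≈ 1.4264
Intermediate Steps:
2761/1908 + (-12*C(-2/1)*(-4))/4653 = 2761/1908 + (-(-24)/1*(-4))/4653 = 2761*(1/1908) + (-(-24)*(-4))*(1/4653) = 2761/1908 + (-12*(-2)*(-4))*(1/4653) = 2761/1908 + (24*(-4))*(1/4653) = 2761/1908 - 96*1/4653 = 2761/1908 - 32/1551 = 1407085/986436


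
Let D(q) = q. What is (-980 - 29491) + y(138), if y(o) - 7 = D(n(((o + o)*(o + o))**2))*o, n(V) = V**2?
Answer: 4646776056784647457024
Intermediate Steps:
y(o) = 7 + 256*o**9 (y(o) = 7 + (((o + o)*(o + o))**2)**2*o = 7 + (((2*o)*(2*o))**2)**2*o = 7 + ((4*o**2)**2)**2*o = 7 + (16*o**4)**2*o = 7 + (256*o**8)*o = 7 + 256*o**9)
(-980 - 29491) + y(138) = (-980 - 29491) + (7 + 256*138**9) = -30471 + (7 + 256*18151468971815029248) = -30471 + (7 + 4646776056784647487488) = -30471 + 4646776056784647487495 = 4646776056784647457024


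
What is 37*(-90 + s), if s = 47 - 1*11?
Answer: -1998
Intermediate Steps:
s = 36 (s = 47 - 11 = 36)
37*(-90 + s) = 37*(-90 + 36) = 37*(-54) = -1998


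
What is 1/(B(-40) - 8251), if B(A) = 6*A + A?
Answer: -1/8531 ≈ -0.00011722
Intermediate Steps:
B(A) = 7*A
1/(B(-40) - 8251) = 1/(7*(-40) - 8251) = 1/(-280 - 8251) = 1/(-8531) = -1/8531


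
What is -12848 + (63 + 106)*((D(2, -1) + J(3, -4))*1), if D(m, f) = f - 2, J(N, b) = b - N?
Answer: -14538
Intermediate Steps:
D(m, f) = -2 + f
-12848 + (63 + 106)*((D(2, -1) + J(3, -4))*1) = -12848 + (63 + 106)*(((-2 - 1) + (-4 - 1*3))*1) = -12848 + 169*((-3 + (-4 - 3))*1) = -12848 + 169*((-3 - 7)*1) = -12848 + 169*(-10*1) = -12848 + 169*(-10) = -12848 - 1690 = -14538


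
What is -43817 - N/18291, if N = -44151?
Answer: -267137532/6097 ≈ -43815.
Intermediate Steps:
-43817 - N/18291 = -43817 - (-44151)/18291 = -43817 - 1*(-14717/6097) = -43817 + 14717/6097 = -267137532/6097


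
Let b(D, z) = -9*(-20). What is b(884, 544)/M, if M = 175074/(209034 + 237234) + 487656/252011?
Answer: 3373933348440/43624306937 ≈ 77.341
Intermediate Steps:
b(D, z) = 180
M = 43624306937/18744074158 (M = 175074/446268 + 487656*(1/252011) = 175074*(1/446268) + 487656/252011 = 29179/74378 + 487656/252011 = 43624306937/18744074158 ≈ 2.3274)
b(884, 544)/M = 180/(43624306937/18744074158) = 180*(18744074158/43624306937) = 3373933348440/43624306937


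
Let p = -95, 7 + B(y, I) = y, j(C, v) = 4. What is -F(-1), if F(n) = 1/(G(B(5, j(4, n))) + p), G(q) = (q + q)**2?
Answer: 1/79 ≈ 0.012658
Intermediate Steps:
B(y, I) = -7 + y
G(q) = 4*q**2 (G(q) = (2*q)**2 = 4*q**2)
F(n) = -1/79 (F(n) = 1/(4*(-7 + 5)**2 - 95) = 1/(4*(-2)**2 - 95) = 1/(4*4 - 95) = 1/(16 - 95) = 1/(-79) = -1/79)
-F(-1) = -1*(-1/79) = 1/79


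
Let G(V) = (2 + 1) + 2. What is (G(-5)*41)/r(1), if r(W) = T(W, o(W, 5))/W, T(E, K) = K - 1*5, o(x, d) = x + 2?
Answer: -205/2 ≈ -102.50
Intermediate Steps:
o(x, d) = 2 + x
T(E, K) = -5 + K (T(E, K) = K - 5 = -5 + K)
G(V) = 5 (G(V) = 3 + 2 = 5)
r(W) = (-3 + W)/W (r(W) = (-5 + (2 + W))/W = (-3 + W)/W)
(G(-5)*41)/r(1) = (5*41)/(((-3 + 1)/1)) = 205/((1*(-2))) = 205/(-2) = 205*(-1/2) = -205/2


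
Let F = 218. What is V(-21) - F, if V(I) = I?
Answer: -239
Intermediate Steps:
V(-21) - F = -21 - 1*218 = -21 - 218 = -239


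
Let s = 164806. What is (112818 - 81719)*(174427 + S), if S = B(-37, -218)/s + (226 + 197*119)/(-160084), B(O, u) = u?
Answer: 71556767706400582059/13191401852 ≈ 5.4245e+9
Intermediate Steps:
S = -1967845763/13191401852 (S = -218/164806 + (226 + 197*119)/(-160084) = -218*1/164806 + (226 + 23443)*(-1/160084) = -109/82403 + 23669*(-1/160084) = -109/82403 - 23669/160084 = -1967845763/13191401852 ≈ -0.14918)
(112818 - 81719)*(174427 + S) = (112818 - 81719)*(174427 - 1967845763/13191401852) = 31099*(2300934682993041/13191401852) = 71556767706400582059/13191401852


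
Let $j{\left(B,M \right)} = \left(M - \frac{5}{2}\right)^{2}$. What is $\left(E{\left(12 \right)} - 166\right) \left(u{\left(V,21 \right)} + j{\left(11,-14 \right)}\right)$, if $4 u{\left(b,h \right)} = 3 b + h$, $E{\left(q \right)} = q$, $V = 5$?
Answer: $- \frac{86625}{2} \approx -43313.0$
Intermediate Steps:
$u{\left(b,h \right)} = \frac{h}{4} + \frac{3 b}{4}$ ($u{\left(b,h \right)} = \frac{3 b + h}{4} = \frac{h + 3 b}{4} = \frac{h}{4} + \frac{3 b}{4}$)
$j{\left(B,M \right)} = \left(- \frac{5}{2} + M\right)^{2}$ ($j{\left(B,M \right)} = \left(M - \frac{5}{2}\right)^{2} = \left(- \frac{5}{2} + M\right)^{2}$)
$\left(E{\left(12 \right)} - 166\right) \left(u{\left(V,21 \right)} + j{\left(11,-14 \right)}\right) = \left(12 - 166\right) \left(\left(\frac{1}{4} \cdot 21 + \frac{3}{4} \cdot 5\right) + \frac{\left(-5 + 2 \left(-14\right)\right)^{2}}{4}\right) = \left(12 - 166\right) \left(\left(\frac{21}{4} + \frac{15}{4}\right) + \frac{\left(-5 - 28\right)^{2}}{4}\right) = - 154 \left(9 + \frac{\left(-33\right)^{2}}{4}\right) = - 154 \left(9 + \frac{1}{4} \cdot 1089\right) = - 154 \left(9 + \frac{1089}{4}\right) = \left(-154\right) \frac{1125}{4} = - \frac{86625}{2}$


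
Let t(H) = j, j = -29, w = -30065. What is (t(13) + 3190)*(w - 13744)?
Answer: -138480249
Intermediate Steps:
t(H) = -29
(t(13) + 3190)*(w - 13744) = (-29 + 3190)*(-30065 - 13744) = 3161*(-43809) = -138480249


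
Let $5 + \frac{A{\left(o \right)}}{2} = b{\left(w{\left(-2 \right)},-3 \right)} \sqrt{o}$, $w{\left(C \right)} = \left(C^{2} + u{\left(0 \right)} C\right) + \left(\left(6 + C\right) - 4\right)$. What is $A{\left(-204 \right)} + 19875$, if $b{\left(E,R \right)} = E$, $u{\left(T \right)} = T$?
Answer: $19865 + 16 i \sqrt{51} \approx 19865.0 + 114.26 i$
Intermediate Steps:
$w{\left(C \right)} = 2 + C + C^{2}$ ($w{\left(C \right)} = \left(C^{2} + 0 C\right) + \left(\left(6 + C\right) - 4\right) = \left(C^{2} + 0\right) + \left(2 + C\right) = C^{2} + \left(2 + C\right) = 2 + C + C^{2}$)
$A{\left(o \right)} = -10 + 8 \sqrt{o}$ ($A{\left(o \right)} = -10 + 2 \left(2 - 2 + \left(-2\right)^{2}\right) \sqrt{o} = -10 + 2 \left(2 - 2 + 4\right) \sqrt{o} = -10 + 2 \cdot 4 \sqrt{o} = -10 + 8 \sqrt{o}$)
$A{\left(-204 \right)} + 19875 = \left(-10 + 8 \sqrt{-204}\right) + 19875 = \left(-10 + 8 \cdot 2 i \sqrt{51}\right) + 19875 = \left(-10 + 16 i \sqrt{51}\right) + 19875 = 19865 + 16 i \sqrt{51}$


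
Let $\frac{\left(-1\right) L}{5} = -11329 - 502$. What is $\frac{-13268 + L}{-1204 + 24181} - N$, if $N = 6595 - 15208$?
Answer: $\frac{197946788}{22977} \approx 8615.0$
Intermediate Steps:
$L = 59155$ ($L = - 5 \left(-11329 - 502\right) = \left(-5\right) \left(-11831\right) = 59155$)
$N = -8613$
$\frac{-13268 + L}{-1204 + 24181} - N = \frac{-13268 + 59155}{-1204 + 24181} - -8613 = \frac{45887}{22977} + 8613 = \frac{197946788}{22977}$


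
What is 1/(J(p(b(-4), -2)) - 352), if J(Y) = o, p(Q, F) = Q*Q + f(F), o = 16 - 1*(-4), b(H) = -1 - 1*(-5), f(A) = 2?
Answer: -1/332 ≈ -0.0030120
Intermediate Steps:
b(H) = 4 (b(H) = -1 + 5 = 4)
o = 20 (o = 16 + 4 = 20)
p(Q, F) = 2 + Q² (p(Q, F) = Q*Q + 2 = Q² + 2 = 2 + Q²)
J(Y) = 20
1/(J(p(b(-4), -2)) - 352) = 1/(20 - 352) = 1/(-332) = -1/332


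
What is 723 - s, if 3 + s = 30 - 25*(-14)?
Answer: 346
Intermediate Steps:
s = 377 (s = -3 + (30 - 25*(-14)) = -3 + (30 + 350) = -3 + 380 = 377)
723 - s = 723 - 1*377 = 723 - 377 = 346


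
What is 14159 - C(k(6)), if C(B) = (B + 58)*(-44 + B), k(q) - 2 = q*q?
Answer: 14735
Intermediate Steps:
k(q) = 2 + q**2 (k(q) = 2 + q*q = 2 + q**2)
C(B) = (-44 + B)*(58 + B) (C(B) = (58 + B)*(-44 + B) = (-44 + B)*(58 + B))
14159 - C(k(6)) = 14159 - (-2552 + (2 + 6**2)**2 + 14*(2 + 6**2)) = 14159 - (-2552 + (2 + 36)**2 + 14*(2 + 36)) = 14159 - (-2552 + 38**2 + 14*38) = 14159 - (-2552 + 1444 + 532) = 14159 - 1*(-576) = 14159 + 576 = 14735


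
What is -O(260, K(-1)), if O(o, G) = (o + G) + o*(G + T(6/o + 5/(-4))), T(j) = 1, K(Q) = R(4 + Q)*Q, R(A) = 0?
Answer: -520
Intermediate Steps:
K(Q) = 0 (K(Q) = 0*Q = 0)
O(o, G) = G + o + o*(1 + G) (O(o, G) = (o + G) + o*(G + 1) = (G + o) + o*(1 + G) = G + o + o*(1 + G))
-O(260, K(-1)) = -(0 + 2*260 + 0*260) = -(0 + 520 + 0) = -1*520 = -520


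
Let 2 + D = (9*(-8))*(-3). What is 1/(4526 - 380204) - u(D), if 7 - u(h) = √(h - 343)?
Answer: -2629747/375678 + I*√129 ≈ -7.0 + 11.358*I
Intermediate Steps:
D = 214 (D = -2 + (9*(-8))*(-3) = -2 - 72*(-3) = -2 + 216 = 214)
u(h) = 7 - √(-343 + h) (u(h) = 7 - √(h - 343) = 7 - √(-343 + h))
1/(4526 - 380204) - u(D) = 1/(4526 - 380204) - (7 - √(-343 + 214)) = 1/(-375678) - (7 - √(-129)) = -1/375678 - (7 - I*√129) = -1/375678 + (-7 + I*√129) = -2629747/375678 + I*√129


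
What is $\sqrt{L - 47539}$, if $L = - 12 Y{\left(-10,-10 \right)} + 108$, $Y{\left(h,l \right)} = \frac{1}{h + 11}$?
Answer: $i \sqrt{47443} \approx 217.81 i$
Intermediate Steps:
$Y{\left(h,l \right)} = \frac{1}{11 + h}$
$L = 96$ ($L = - \frac{12}{11 - 10} + 108 = - \frac{12}{1} + 108 = \left(-12\right) 1 + 108 = -12 + 108 = 96$)
$\sqrt{L - 47539} = \sqrt{96 - 47539} = \sqrt{-47443} = i \sqrt{47443}$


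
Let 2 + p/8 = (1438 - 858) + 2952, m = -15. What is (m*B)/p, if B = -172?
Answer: 129/1412 ≈ 0.091360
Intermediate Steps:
p = 28240 (p = -16 + 8*((1438 - 858) + 2952) = -16 + 8*(580 + 2952) = -16 + 8*3532 = -16 + 28256 = 28240)
(m*B)/p = -15*(-172)/28240 = 2580*(1/28240) = 129/1412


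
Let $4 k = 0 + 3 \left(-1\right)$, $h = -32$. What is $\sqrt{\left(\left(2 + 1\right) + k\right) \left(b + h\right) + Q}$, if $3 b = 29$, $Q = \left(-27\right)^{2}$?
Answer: $\frac{\sqrt{2715}}{2} \approx 26.053$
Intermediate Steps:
$k = - \frac{3}{4}$ ($k = \frac{0 + 3 \left(-1\right)}{4} = \frac{0 - 3}{4} = \frac{1}{4} \left(-3\right) = - \frac{3}{4} \approx -0.75$)
$Q = 729$
$b = \frac{29}{3}$ ($b = \frac{1}{3} \cdot 29 = \frac{29}{3} \approx 9.6667$)
$\sqrt{\left(\left(2 + 1\right) + k\right) \left(b + h\right) + Q} = \sqrt{\left(\left(2 + 1\right) - \frac{3}{4}\right) \left(\frac{29}{3} - 32\right) + 729} = \sqrt{\left(3 - \frac{3}{4}\right) \left(- \frac{67}{3}\right) + 729} = \sqrt{\frac{9}{4} \left(- \frac{67}{3}\right) + 729} = \sqrt{- \frac{201}{4} + 729} = \sqrt{\frac{2715}{4}} = \frac{\sqrt{2715}}{2}$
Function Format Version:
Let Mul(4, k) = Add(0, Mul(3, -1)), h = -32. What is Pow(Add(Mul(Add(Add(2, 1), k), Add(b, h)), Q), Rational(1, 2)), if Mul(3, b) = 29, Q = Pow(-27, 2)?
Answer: Mul(Rational(1, 2), Pow(2715, Rational(1, 2))) ≈ 26.053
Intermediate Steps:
k = Rational(-3, 4) (k = Mul(Rational(1, 4), Add(0, Mul(3, -1))) = Mul(Rational(1, 4), Add(0, -3)) = Mul(Rational(1, 4), -3) = Rational(-3, 4) ≈ -0.75000)
Q = 729
b = Rational(29, 3) (b = Mul(Rational(1, 3), 29) = Rational(29, 3) ≈ 9.6667)
Pow(Add(Mul(Add(Add(2, 1), k), Add(b, h)), Q), Rational(1, 2)) = Pow(Add(Mul(Add(Add(2, 1), Rational(-3, 4)), Add(Rational(29, 3), -32)), 729), Rational(1, 2)) = Pow(Add(Mul(Add(3, Rational(-3, 4)), Rational(-67, 3)), 729), Rational(1, 2)) = Pow(Add(Mul(Rational(9, 4), Rational(-67, 3)), 729), Rational(1, 2)) = Pow(Add(Rational(-201, 4), 729), Rational(1, 2)) = Pow(Rational(2715, 4), Rational(1, 2)) = Mul(Rational(1, 2), Pow(2715, Rational(1, 2)))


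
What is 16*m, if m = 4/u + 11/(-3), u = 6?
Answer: -48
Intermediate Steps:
m = -3 (m = 4/6 + 11/(-3) = 4*(1/6) + 11*(-1/3) = 2/3 - 11/3 = -3)
16*m = 16*(-3) = -48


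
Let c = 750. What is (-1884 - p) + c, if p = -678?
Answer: -456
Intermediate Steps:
(-1884 - p) + c = (-1884 - 1*(-678)) + 750 = (-1884 + 678) + 750 = -1206 + 750 = -456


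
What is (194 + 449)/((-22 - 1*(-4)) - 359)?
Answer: -643/377 ≈ -1.7056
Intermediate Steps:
(194 + 449)/((-22 - 1*(-4)) - 359) = 643/((-22 + 4) - 359) = 643/(-18 - 359) = 643/(-377) = 643*(-1/377) = -643/377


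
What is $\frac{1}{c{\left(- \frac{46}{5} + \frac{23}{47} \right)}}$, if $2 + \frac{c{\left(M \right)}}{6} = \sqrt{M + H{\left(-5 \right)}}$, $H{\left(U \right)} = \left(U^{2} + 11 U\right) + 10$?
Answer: $- \frac{235}{23061} - \frac{i \sqrt{1585545}}{46122} \approx -0.01019 - 0.027301 i$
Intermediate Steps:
$H{\left(U \right)} = 10 + U^{2} + 11 U$
$c{\left(M \right)} = -12 + 6 \sqrt{-20 + M}$ ($c{\left(M \right)} = -12 + 6 \sqrt{M + \left(10 + \left(-5\right)^{2} + 11 \left(-5\right)\right)} = -12 + 6 \sqrt{M + \left(10 + 25 - 55\right)} = -12 + 6 \sqrt{M - 20} = -12 + 6 \sqrt{-20 + M}$)
$\frac{1}{c{\left(- \frac{46}{5} + \frac{23}{47} \right)}} = \frac{1}{-12 + 6 \sqrt{-20 + \left(- \frac{46}{5} + \frac{23}{47}\right)}} = \frac{1}{-12 + 6 \sqrt{-20 - \frac{2047}{235}}} = \frac{1}{-12 + 6 \sqrt{- \frac{6747}{235}}} = \frac{1}{-12 + 6 \frac{i \sqrt{1585545}}{235}} = \frac{1}{-12 + \frac{6 i \sqrt{1585545}}{235}}$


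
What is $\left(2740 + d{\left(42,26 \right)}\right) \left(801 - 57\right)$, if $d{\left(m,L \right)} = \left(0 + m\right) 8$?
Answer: $2288544$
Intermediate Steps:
$d{\left(m,L \right)} = 8 m$ ($d{\left(m,L \right)} = m 8 = 8 m$)
$\left(2740 + d{\left(42,26 \right)}\right) \left(801 - 57\right) = \left(2740 + 8 \cdot 42\right) \left(801 - 57\right) = \left(2740 + 336\right) 744 = 3076 \cdot 744 = 2288544$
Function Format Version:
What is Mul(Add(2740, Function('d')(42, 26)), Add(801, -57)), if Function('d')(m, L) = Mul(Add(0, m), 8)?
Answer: 2288544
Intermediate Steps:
Function('d')(m, L) = Mul(8, m) (Function('d')(m, L) = Mul(m, 8) = Mul(8, m))
Mul(Add(2740, Function('d')(42, 26)), Add(801, -57)) = Mul(Add(2740, Mul(8, 42)), Add(801, -57)) = Mul(Add(2740, 336), 744) = Mul(3076, 744) = 2288544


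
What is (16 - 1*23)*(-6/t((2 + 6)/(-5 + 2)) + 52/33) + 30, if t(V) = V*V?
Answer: 26269/1056 ≈ 24.876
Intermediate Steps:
t(V) = V²
(16 - 1*23)*(-6/t((2 + 6)/(-5 + 2)) + 52/33) + 30 = (16 - 1*23)*(-6*(-5 + 2)²/(2 + 6)² + 52/33) + 30 = (16 - 23)*(-6/((8/(-3))²) + 52*(1/33)) + 30 = -7*(-6/((8*(-⅓))²) + 52/33) + 30 = -7*(-6/((-8/3)²) + 52/33) + 30 = -7*(-6/64/9 + 52/33) + 30 = -7*(-6*9/64 + 52/33) + 30 = -7*(-27/32 + 52/33) + 30 = -7*773/1056 + 30 = -5411/1056 + 30 = 26269/1056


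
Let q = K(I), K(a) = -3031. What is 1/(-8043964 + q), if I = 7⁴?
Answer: -1/8046995 ≈ -1.2427e-7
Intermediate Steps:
I = 2401
q = -3031
1/(-8043964 + q) = 1/(-8043964 - 3031) = 1/(-8046995) = -1/8046995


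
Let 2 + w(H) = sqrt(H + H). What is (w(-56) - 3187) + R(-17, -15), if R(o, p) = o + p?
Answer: -3221 + 4*I*sqrt(7) ≈ -3221.0 + 10.583*I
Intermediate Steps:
w(H) = -2 + sqrt(2)*sqrt(H) (w(H) = -2 + sqrt(H + H) = -2 + sqrt(2*H) = -2 + sqrt(2)*sqrt(H))
(w(-56) - 3187) + R(-17, -15) = ((-2 + sqrt(2)*sqrt(-56)) - 3187) + (-17 - 15) = ((-2 + sqrt(2)*(2*I*sqrt(14))) - 3187) - 32 = ((-2 + 4*I*sqrt(7)) - 3187) - 32 = (-3189 + 4*I*sqrt(7)) - 32 = -3221 + 4*I*sqrt(7)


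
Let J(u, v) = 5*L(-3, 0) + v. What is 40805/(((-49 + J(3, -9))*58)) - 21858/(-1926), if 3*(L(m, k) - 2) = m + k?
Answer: -1899823/986754 ≈ -1.9253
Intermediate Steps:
L(m, k) = 2 + k/3 + m/3 (L(m, k) = 2 + (m + k)/3 = 2 + (k + m)/3 = 2 + (k/3 + m/3) = 2 + k/3 + m/3)
J(u, v) = 5 + v (J(u, v) = 5*(2 + (⅓)*0 + (⅓)*(-3)) + v = 5*(2 + 0 - 1) + v = 5*1 + v = 5 + v)
40805/(((-49 + J(3, -9))*58)) - 21858/(-1926) = 40805/(((-49 + (5 - 9))*58)) - 21858/(-1926) = 40805/(((-49 - 4)*58)) - 21858*(-1/1926) = 40805/((-53*58)) + 3643/321 = 40805/(-3074) + 3643/321 = 40805*(-1/3074) + 3643/321 = -40805/3074 + 3643/321 = -1899823/986754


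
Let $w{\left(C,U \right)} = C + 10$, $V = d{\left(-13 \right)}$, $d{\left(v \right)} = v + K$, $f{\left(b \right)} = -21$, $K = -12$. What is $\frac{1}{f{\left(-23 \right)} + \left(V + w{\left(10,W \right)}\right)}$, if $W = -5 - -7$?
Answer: $- \frac{1}{26} \approx -0.038462$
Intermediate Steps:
$W = 2$ ($W = -5 + 7 = 2$)
$d{\left(v \right)} = -12 + v$ ($d{\left(v \right)} = v - 12 = -12 + v$)
$V = -25$ ($V = -12 - 13 = -25$)
$w{\left(C,U \right)} = 10 + C$
$\frac{1}{f{\left(-23 \right)} + \left(V + w{\left(10,W \right)}\right)} = \frac{1}{-21 + \left(-25 + \left(10 + 10\right)\right)} = \frac{1}{-21 + \left(-25 + 20\right)} = \frac{1}{-21 - 5} = \frac{1}{-26} = - \frac{1}{26}$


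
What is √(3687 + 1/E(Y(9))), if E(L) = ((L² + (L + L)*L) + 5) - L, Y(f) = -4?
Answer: 4*√748695/57 ≈ 60.721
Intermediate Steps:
E(L) = 5 - L + 3*L² (E(L) = ((L² + (2*L)*L) + 5) - L = ((L² + 2*L²) + 5) - L = (3*L² + 5) - L = (5 + 3*L²) - L = 5 - L + 3*L²)
√(3687 + 1/E(Y(9))) = √(3687 + 1/(5 - 1*(-4) + 3*(-4)²)) = √(3687 + 1/(5 + 4 + 3*16)) = √(3687 + 1/(5 + 4 + 48)) = √(3687 + 1/57) = √(210160/57) = 4*√748695/57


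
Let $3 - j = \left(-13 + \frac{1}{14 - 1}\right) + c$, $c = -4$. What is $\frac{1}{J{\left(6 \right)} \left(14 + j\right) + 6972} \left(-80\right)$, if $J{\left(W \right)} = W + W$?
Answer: $- \frac{130}{11991} \approx -0.010841$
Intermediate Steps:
$J{\left(W \right)} = 2 W$
$j = \frac{259}{13}$ ($j = 3 - \left(\left(-13 + \frac{1}{14 - 1}\right) - 4\right) = 3 - \left(\left(-13 + \frac{1}{13}\right) - 4\right) = 3 - \left(- \frac{168}{13} - 4\right) = 3 - - \frac{220}{13} = 3 + \frac{220}{13} = \frac{259}{13} \approx 19.923$)
$\frac{1}{J{\left(6 \right)} \left(14 + j\right) + 6972} \left(-80\right) = \frac{1}{2 \cdot 6 \left(14 + \frac{259}{13}\right) + 6972} \left(-80\right) = \frac{1}{12 \cdot \frac{441}{13} + 6972} \left(-80\right) = \frac{1}{\frac{5292}{13} + 6972} \left(-80\right) = \frac{1}{\frac{95928}{13}} \left(-80\right) = \frac{13}{95928} \left(-80\right) = - \frac{130}{11991}$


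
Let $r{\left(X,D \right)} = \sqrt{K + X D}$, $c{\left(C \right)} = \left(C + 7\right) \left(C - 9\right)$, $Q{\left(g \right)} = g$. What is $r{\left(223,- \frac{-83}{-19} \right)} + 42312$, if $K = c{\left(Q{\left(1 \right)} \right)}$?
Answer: $42312 + \frac{5 i \sqrt{14991}}{19} \approx 42312.0 + 32.22 i$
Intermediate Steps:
$c{\left(C \right)} = \left(-9 + C\right) \left(7 + C\right)$ ($c{\left(C \right)} = \left(7 + C\right) \left(-9 + C\right) = \left(-9 + C\right) \left(7 + C\right)$)
$K = -64$ ($K = -63 + 1^{2} - 2 = -63 + 1 - 2 = -64$)
$r{\left(X,D \right)} = \sqrt{-64 + D X}$ ($r{\left(X,D \right)} = \sqrt{-64 + X D} = \sqrt{-64 + D X}$)
$r{\left(223,- \frac{-83}{-19} \right)} + 42312 = \sqrt{-64 + - \frac{-83}{-19} \cdot 223} + 42312 = \sqrt{-64 + - \frac{\left(-83\right) \left(-1\right)}{19} \cdot 223} + 42312 = \sqrt{-64 + \left(-1\right) \frac{83}{19} \cdot 223} + 42312 = \sqrt{-64 - \frac{18509}{19}} + 42312 = \sqrt{- \frac{19725}{19}} + 42312 = \frac{5 i \sqrt{14991}}{19} + 42312 = 42312 + \frac{5 i \sqrt{14991}}{19}$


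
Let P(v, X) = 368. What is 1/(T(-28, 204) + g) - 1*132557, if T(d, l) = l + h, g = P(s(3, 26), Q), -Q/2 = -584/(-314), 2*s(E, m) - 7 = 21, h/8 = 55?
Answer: -134147683/1012 ≈ -1.3256e+5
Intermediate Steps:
h = 440 (h = 8*55 = 440)
s(E, m) = 14 (s(E, m) = 7/2 + (½)*21 = 7/2 + 21/2 = 14)
Q = -584/157 (Q = -(-1168)/(-314) = -(-1168)*(-1)/314 = -2*292/157 = -584/157 ≈ -3.7197)
g = 368
T(d, l) = 440 + l (T(d, l) = l + 440 = 440 + l)
1/(T(-28, 204) + g) - 1*132557 = 1/((440 + 204) + 368) - 1*132557 = 1/(644 + 368) - 132557 = 1/1012 - 132557 = -134147683/1012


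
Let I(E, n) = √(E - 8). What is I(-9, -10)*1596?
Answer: 1596*I*√17 ≈ 6580.5*I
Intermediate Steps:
I(E, n) = √(-8 + E)
I(-9, -10)*1596 = √(-8 - 9)*1596 = √(-17)*1596 = (I*√17)*1596 = 1596*I*√17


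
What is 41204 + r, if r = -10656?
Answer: 30548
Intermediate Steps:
41204 + r = 41204 - 10656 = 30548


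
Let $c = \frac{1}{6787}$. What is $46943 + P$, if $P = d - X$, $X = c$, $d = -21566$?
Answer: $\frac{172233698}{6787} \approx 25377.0$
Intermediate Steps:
$c = \frac{1}{6787} \approx 0.00014734$
$X = \frac{1}{6787} \approx 0.00014734$
$P = - \frac{146368443}{6787}$ ($P = -21566 - \frac{1}{6787} = - \frac{146368443}{6787} \approx -21566.0$)
$46943 + P = 46943 - \frac{146368443}{6787} = \frac{172233698}{6787}$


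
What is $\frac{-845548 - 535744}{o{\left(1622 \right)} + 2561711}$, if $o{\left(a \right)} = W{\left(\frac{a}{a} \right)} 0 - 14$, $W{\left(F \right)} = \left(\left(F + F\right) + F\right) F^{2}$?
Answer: $- \frac{1381292}{2561697} \approx -0.53921$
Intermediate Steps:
$W{\left(F \right)} = 3 F^{3}$ ($W{\left(F \right)} = \left(2 F + F\right) F^{2} = 3 F F^{2} = 3 F^{3}$)
$o{\left(a \right)} = -14$ ($o{\left(a \right)} = 3 \left(\frac{a}{a}\right)^{3} \cdot 0 - 14 = 3 \cdot 1^{3} \cdot 0 - 14 = 3 \cdot 1 \cdot 0 - 14 = 3 \cdot 0 - 14 = 0 - 14 = -14$)
$\frac{-845548 - 535744}{o{\left(1622 \right)} + 2561711} = \frac{-845548 - 535744}{-14 + 2561711} = - \frac{1381292}{2561697}$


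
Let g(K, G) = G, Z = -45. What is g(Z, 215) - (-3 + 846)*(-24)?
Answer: 20447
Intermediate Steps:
g(Z, 215) - (-3 + 846)*(-24) = 215 - (-3 + 846)*(-24) = 215 - 843*(-24) = 215 - 1*(-20232) = 215 + 20232 = 20447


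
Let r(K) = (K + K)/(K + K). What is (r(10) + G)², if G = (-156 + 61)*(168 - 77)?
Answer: 74718736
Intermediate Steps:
r(K) = 1 (r(K) = (2*K)/((2*K)) = (2*K)*(1/(2*K)) = 1)
G = -8645 (G = -95*91 = -8645)
(r(10) + G)² = (1 - 8645)² = (-8644)² = 74718736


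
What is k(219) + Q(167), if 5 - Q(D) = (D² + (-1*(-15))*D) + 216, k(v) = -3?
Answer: -30608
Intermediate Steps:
Q(D) = -211 - D² - 15*D (Q(D) = 5 - ((D² + (-1*(-15))*D) + 216) = 5 - ((D² + 15*D) + 216) = 5 - (216 + D² + 15*D) = 5 + (-216 - D² - 15*D) = -211 - D² - 15*D)
k(219) + Q(167) = -3 + (-211 - 1*167² - 15*167) = -3 + (-211 - 1*27889 - 2505) = -3 + (-211 - 27889 - 2505) = -3 - 30605 = -30608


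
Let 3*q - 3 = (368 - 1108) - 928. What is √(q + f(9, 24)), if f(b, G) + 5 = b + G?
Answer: I*√527 ≈ 22.956*I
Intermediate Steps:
f(b, G) = -5 + G + b (f(b, G) = -5 + (b + G) = -5 + (G + b) = -5 + G + b)
q = -555 (q = 1 + ((368 - 1108) - 928)/3 = 1 + (-740 - 928)/3 = 1 + (⅓)*(-1668) = 1 - 556 = -555)
√(q + f(9, 24)) = √(-555 + (-5 + 24 + 9)) = √(-555 + 28) = √(-527) = I*√527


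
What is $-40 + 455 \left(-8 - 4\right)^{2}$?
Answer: $65480$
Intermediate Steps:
$-40 + 455 \left(-8 - 4\right)^{2} = -40 + 455 \left(-12\right)^{2} = -40 + 455 \cdot 144 = -40 + 65520 = 65480$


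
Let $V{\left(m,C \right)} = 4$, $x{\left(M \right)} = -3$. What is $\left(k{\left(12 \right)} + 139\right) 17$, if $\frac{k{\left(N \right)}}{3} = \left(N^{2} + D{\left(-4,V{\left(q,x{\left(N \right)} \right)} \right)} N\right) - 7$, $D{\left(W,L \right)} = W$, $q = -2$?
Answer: $6902$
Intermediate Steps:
$k{\left(N \right)} = -21 - 12 N + 3 N^{2}$ ($k{\left(N \right)} = 3 \left(\left(N^{2} - 4 N\right) - 7\right) = 3 \left(-7 + N^{2} - 4 N\right) = -21 - 12 N + 3 N^{2}$)
$\left(k{\left(12 \right)} + 139\right) 17 = \left(\left(-21 - 144 + 3 \cdot 12^{2}\right) + 139\right) 17 = \left(\left(-21 - 144 + 3 \cdot 144\right) + 139\right) 17 = \left(\left(-21 - 144 + 432\right) + 139\right) 17 = \left(267 + 139\right) 17 = 406 \cdot 17 = 6902$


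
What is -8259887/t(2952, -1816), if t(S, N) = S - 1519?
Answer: -8259887/1433 ≈ -5764.1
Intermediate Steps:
t(S, N) = -1519 + S
-8259887/t(2952, -1816) = -8259887/(-1519 + 2952) = -8259887/1433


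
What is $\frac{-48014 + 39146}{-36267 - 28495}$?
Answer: $\frac{4434}{32381} \approx 0.13693$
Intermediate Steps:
$\frac{-48014 + 39146}{-36267 - 28495} = - \frac{8868}{-64762} = \left(-8868\right) \left(- \frac{1}{64762}\right) = \frac{4434}{32381}$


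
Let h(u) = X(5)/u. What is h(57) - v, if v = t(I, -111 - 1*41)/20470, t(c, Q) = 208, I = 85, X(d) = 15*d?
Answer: 253899/194465 ≈ 1.3056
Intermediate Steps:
v = 104/10235 (v = 208/20470 = 208*(1/20470) = 104/10235 ≈ 0.010161)
h(u) = 75/u (h(u) = (15*5)/u = 75/u)
h(57) - v = 75/57 - 1*104/10235 = 75*(1/57) - 104/10235 = 25/19 - 104/10235 = 253899/194465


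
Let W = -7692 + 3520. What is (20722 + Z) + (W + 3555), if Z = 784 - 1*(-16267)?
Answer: 37156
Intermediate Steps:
W = -4172
Z = 17051 (Z = 784 + 16267 = 17051)
(20722 + Z) + (W + 3555) = (20722 + 17051) + (-4172 + 3555) = 37773 - 617 = 37156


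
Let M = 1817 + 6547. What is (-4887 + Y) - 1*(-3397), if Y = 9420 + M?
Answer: 16294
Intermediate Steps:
M = 8364
Y = 17784 (Y = 9420 + 8364 = 17784)
(-4887 + Y) - 1*(-3397) = (-4887 + 17784) - 1*(-3397) = 12897 + 3397 = 16294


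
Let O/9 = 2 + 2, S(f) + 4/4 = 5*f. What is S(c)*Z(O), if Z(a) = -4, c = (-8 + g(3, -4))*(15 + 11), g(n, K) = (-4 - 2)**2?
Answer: -14556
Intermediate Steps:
g(n, K) = 36 (g(n, K) = (-6)**2 = 36)
c = 728 (c = (-8 + 36)*(15 + 11) = 28*26 = 728)
S(f) = -1 + 5*f
O = 36 (O = 9*(2 + 2) = 9*4 = 36)
S(c)*Z(O) = (-1 + 5*728)*(-4) = (-1 + 3640)*(-4) = 3639*(-4) = -14556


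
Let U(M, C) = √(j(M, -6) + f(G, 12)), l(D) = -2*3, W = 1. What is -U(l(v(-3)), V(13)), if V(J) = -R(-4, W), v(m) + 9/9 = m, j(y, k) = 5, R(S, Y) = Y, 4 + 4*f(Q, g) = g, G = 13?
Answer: -√7 ≈ -2.6458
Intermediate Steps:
f(Q, g) = -1 + g/4
v(m) = -1 + m
l(D) = -6
V(J) = -1 (V(J) = -1*1 = -1)
U(M, C) = √7 (U(M, C) = √(5 + (-1 + (¼)*12)) = √(5 + (-1 + 3)) = √(5 + 2) = √7)
-U(l(v(-3)), V(13)) = -√7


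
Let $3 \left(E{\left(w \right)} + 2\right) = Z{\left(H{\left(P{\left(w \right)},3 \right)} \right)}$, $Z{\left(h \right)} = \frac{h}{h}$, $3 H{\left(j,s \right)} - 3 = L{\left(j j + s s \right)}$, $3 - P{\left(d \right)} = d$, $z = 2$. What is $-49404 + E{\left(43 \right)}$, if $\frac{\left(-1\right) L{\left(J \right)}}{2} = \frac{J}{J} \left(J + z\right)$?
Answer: $- \frac{148217}{3} \approx -49406.0$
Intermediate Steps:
$P{\left(d \right)} = 3 - d$
$L{\left(J \right)} = -4 - 2 J$ ($L{\left(J \right)} = - 2 \frac{J}{J} \left(J + 2\right) = - 2 \cdot 1 \left(2 + J\right) = - 2 \left(2 + J\right) = -4 - 2 J$)
$H{\left(j,s \right)} = - \frac{1}{3} - \frac{2 j^{2}}{3} - \frac{2 s^{2}}{3}$ ($H{\left(j,s \right)} = 1 + \frac{-4 - 2 \left(j j + s s\right)}{3} = 1 + \frac{-4 - 2 \left(j^{2} + s^{2}\right)}{3} = 1 + \frac{-4 - \left(2 j^{2} + 2 s^{2}\right)}{3} = 1 + \frac{-4 - 2 j^{2} - 2 s^{2}}{3} = 1 - \left(\frac{4}{3} + \frac{2 j^{2}}{3} + \frac{2 s^{2}}{3}\right) = - \frac{1}{3} - \frac{2 j^{2}}{3} - \frac{2 s^{2}}{3}$)
$Z{\left(h \right)} = 1$
$E{\left(w \right)} = - \frac{5}{3}$ ($E{\left(w \right)} = -2 + \frac{1}{3} \cdot 1 = -2 + \frac{1}{3} = - \frac{5}{3}$)
$-49404 + E{\left(43 \right)} = -49404 - \frac{5}{3} = - \frac{148217}{3}$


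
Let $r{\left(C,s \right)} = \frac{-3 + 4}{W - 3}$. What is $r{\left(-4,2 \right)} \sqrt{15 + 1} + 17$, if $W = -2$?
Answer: $\frac{81}{5} \approx 16.2$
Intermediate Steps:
$r{\left(C,s \right)} = - \frac{1}{5}$ ($r{\left(C,s \right)} = \frac{-3 + 4}{-2 - 3} = 1 \frac{1}{-5} = 1 \left(- \frac{1}{5}\right) = - \frac{1}{5}$)
$r{\left(-4,2 \right)} \sqrt{15 + 1} + 17 = - \frac{\sqrt{15 + 1}}{5} + 17 = - \frac{\sqrt{16}}{5} + 17 = \left(- \frac{1}{5}\right) 4 + 17 = - \frac{4}{5} + 17 = \frac{81}{5}$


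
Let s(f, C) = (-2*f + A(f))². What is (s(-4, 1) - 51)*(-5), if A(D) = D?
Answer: 175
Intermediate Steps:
s(f, C) = f² (s(f, C) = (-2*f + f)² = (-f)² = f²)
(s(-4, 1) - 51)*(-5) = ((-4)² - 51)*(-5) = (16 - 51)*(-5) = -35*(-5) = 175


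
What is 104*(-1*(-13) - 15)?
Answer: -208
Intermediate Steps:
104*(-1*(-13) - 15) = 104*(13 - 15) = 104*(-2) = -208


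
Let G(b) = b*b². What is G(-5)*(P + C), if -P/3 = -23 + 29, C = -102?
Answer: 15000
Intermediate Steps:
G(b) = b³
P = -18 (P = -3*(-23 + 29) = -3*6 = -18)
G(-5)*(P + C) = (-5)³*(-18 - 102) = -125*(-120) = 15000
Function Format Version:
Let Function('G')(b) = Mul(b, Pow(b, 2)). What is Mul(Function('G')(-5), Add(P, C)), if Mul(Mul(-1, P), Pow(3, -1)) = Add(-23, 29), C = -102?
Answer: 15000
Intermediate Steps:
Function('G')(b) = Pow(b, 3)
P = -18 (P = Mul(-3, Add(-23, 29)) = Mul(-3, 6) = -18)
Mul(Function('G')(-5), Add(P, C)) = Mul(Pow(-5, 3), Add(-18, -102)) = Mul(-125, -120) = 15000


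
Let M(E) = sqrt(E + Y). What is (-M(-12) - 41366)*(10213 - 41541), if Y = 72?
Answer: 1295914048 + 62656*sqrt(15) ≈ 1.2962e+9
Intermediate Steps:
M(E) = sqrt(72 + E) (M(E) = sqrt(E + 72) = sqrt(72 + E))
(-M(-12) - 41366)*(10213 - 41541) = (-sqrt(72 - 12) - 41366)*(10213 - 41541) = (-sqrt(60) - 41366)*(-31328) = (-2*sqrt(15) - 41366)*(-31328) = (-41366 - 2*sqrt(15))*(-31328) = 1295914048 + 62656*sqrt(15)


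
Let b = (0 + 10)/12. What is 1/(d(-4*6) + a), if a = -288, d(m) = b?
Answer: -6/1723 ≈ -0.0034823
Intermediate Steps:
b = 5/6 (b = 10*(1/12) = 5/6 ≈ 0.83333)
d(m) = 5/6
1/(d(-4*6) + a) = 1/(5/6 - 288) = 1/(-1723/6) = -6/1723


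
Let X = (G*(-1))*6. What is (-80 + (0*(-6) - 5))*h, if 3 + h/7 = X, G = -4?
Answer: -12495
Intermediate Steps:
X = 24 (X = -4*(-1)*6 = 4*6 = 24)
h = 147 (h = -21 + 7*24 = -21 + 168 = 147)
(-80 + (0*(-6) - 5))*h = (-80 + (0*(-6) - 5))*147 = (-80 + (0 - 5))*147 = (-80 - 5)*147 = -85*147 = -12495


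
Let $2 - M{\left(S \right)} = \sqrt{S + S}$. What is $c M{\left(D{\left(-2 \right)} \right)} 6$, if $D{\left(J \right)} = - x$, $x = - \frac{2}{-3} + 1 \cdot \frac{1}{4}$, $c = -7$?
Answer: $-84 + 7 i \sqrt{66} \approx -84.0 + 56.868 i$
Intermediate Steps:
$x = \frac{11}{12}$ ($x = \left(-2\right) \left(- \frac{1}{3}\right) + 1 \cdot \frac{1}{4} = \frac{2}{3} + \frac{1}{4} = \frac{11}{12} \approx 0.91667$)
$D{\left(J \right)} = - \frac{11}{12}$ ($D{\left(J \right)} = \left(-1\right) \frac{11}{12} = - \frac{11}{12}$)
$M{\left(S \right)} = 2 - \sqrt{2} \sqrt{S}$ ($M{\left(S \right)} = 2 - \sqrt{S + S} = 2 - \sqrt{2 S} = 2 - \sqrt{2} \sqrt{S}$)
$c M{\left(D{\left(-2 \right)} \right)} 6 = - 7 \left(2 - \sqrt{2} \sqrt{- \frac{11}{12}}\right) 6 = - 7 \left(2 - \sqrt{2} \frac{i \sqrt{33}}{6}\right) 6 = - 7 \left(2 - \frac{i \sqrt{66}}{6}\right) 6 = \left(-14 + \frac{7 i \sqrt{66}}{6}\right) 6 = -84 + 7 i \sqrt{66}$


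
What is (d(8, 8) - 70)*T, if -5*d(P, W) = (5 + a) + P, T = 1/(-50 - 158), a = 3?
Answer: 183/520 ≈ 0.35192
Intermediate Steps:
T = -1/208 (T = 1/(-208) = -1/208 ≈ -0.0048077)
d(P, W) = -8/5 - P/5 (d(P, W) = -((5 + 3) + P)/5 = -(8 + P)/5 = -8/5 - P/5)
(d(8, 8) - 70)*T = ((-8/5 - ⅕*8) - 70)*(-1/208) = ((-8/5 - 8/5) - 70)*(-1/208) = (-16/5 - 70)*(-1/208) = -366/5*(-1/208) = 183/520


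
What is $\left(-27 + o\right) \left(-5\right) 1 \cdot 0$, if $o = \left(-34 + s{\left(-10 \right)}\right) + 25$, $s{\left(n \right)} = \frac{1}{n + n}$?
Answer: $0$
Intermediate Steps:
$s{\left(n \right)} = \frac{1}{2 n}$
$o = - \frac{181}{20}$ ($o = \left(-34 + \frac{1}{2 \left(-10\right)}\right) + 25 = \left(-34 + \frac{1}{2} \left(- \frac{1}{10}\right)\right) + 25 = \left(-34 - \frac{1}{20}\right) + 25 = - \frac{681}{20} + 25 = - \frac{181}{20} \approx -9.05$)
$\left(-27 + o\right) \left(-5\right) 1 \cdot 0 = \left(-27 - \frac{181}{20}\right) \left(-5\right) 1 \cdot 0 = - \frac{721 \left(\left(-5\right) 0\right)}{20} = \left(- \frac{721}{20}\right) 0 = 0$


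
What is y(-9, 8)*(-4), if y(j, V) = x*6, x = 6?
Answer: -144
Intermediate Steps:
y(j, V) = 36 (y(j, V) = 6*6 = 36)
y(-9, 8)*(-4) = 36*(-4) = -144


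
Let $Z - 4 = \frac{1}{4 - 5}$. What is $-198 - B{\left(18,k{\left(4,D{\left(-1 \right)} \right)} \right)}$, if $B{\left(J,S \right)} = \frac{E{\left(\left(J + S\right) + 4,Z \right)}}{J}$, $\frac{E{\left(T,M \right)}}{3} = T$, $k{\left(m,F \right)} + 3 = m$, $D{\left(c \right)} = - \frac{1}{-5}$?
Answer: $- \frac{1211}{6} \approx -201.83$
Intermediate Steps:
$D{\left(c \right)} = \frac{1}{5}$ ($D{\left(c \right)} = \left(-1\right) \left(- \frac{1}{5}\right) = \frac{1}{5}$)
$Z = 3$ ($Z = 4 + \frac{1}{4 - 5} = 4 + \frac{1}{-1} = 4 - 1 = 3$)
$k{\left(m,F \right)} = -3 + m$
$E{\left(T,M \right)} = 3 T$
$B{\left(J,S \right)} = \frac{12 + 3 J + 3 S}{J}$ ($B{\left(J,S \right)} = \frac{3 \left(\left(J + S\right) + 4\right)}{J} = \frac{3 \left(4 + J + S\right)}{J} = \frac{12 + 3 J + 3 S}{J}$)
$-198 - B{\left(18,k{\left(4,D{\left(-1 \right)} \right)} \right)} = -198 - \frac{3 \left(4 + 18 + \left(-3 + 4\right)\right)}{18} = -198 - 3 \cdot \frac{1}{18} \left(4 + 18 + 1\right) = -198 - 3 \cdot \frac{1}{18} \cdot 23 = -198 - \frac{23}{6} = - \frac{1211}{6}$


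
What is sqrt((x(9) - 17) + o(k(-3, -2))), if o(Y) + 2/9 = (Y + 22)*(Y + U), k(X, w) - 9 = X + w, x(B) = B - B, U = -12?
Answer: I*sqrt(2027)/3 ≈ 15.007*I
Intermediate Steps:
x(B) = 0
k(X, w) = 9 + X + w (k(X, w) = 9 + (X + w) = 9 + X + w)
o(Y) = -2/9 + (-12 + Y)*(22 + Y) (o(Y) = -2/9 + (Y + 22)*(Y - 12) = -2/9 + (22 + Y)*(-12 + Y) = -2/9 + (-12 + Y)*(22 + Y))
sqrt((x(9) - 17) + o(k(-3, -2))) = sqrt((0 - 17) + (-2378/9 + (9 - 3 - 2)**2 + 10*(9 - 3 - 2))) = sqrt(-17 + (-2378/9 + 4**2 + 10*4)) = sqrt(-17 + (-2378/9 + 16 + 40)) = sqrt(-17 - 1874/9) = sqrt(-2027/9) = I*sqrt(2027)/3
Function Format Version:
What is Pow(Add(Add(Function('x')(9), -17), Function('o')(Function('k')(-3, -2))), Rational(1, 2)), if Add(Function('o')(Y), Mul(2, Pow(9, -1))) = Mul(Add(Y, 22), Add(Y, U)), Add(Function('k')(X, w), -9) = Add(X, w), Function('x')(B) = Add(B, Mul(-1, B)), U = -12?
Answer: Mul(Rational(1, 3), I, Pow(2027, Rational(1, 2))) ≈ Mul(15.007, I)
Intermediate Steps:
Function('x')(B) = 0
Function('k')(X, w) = Add(9, X, w) (Function('k')(X, w) = Add(9, Add(X, w)) = Add(9, X, w))
Function('o')(Y) = Add(Rational(-2, 9), Mul(Add(-12, Y), Add(22, Y))) (Function('o')(Y) = Add(Rational(-2, 9), Mul(Add(Y, 22), Add(Y, -12))) = Add(Rational(-2, 9), Mul(Add(22, Y), Add(-12, Y))) = Add(Rational(-2, 9), Mul(Add(-12, Y), Add(22, Y))))
Pow(Add(Add(Function('x')(9), -17), Function('o')(Function('k')(-3, -2))), Rational(1, 2)) = Pow(Add(Add(0, -17), Add(Rational(-2378, 9), Pow(Add(9, -3, -2), 2), Mul(10, Add(9, -3, -2)))), Rational(1, 2)) = Pow(Add(-17, Add(Rational(-2378, 9), Pow(4, 2), Mul(10, 4))), Rational(1, 2)) = Pow(Add(-17, Add(Rational(-2378, 9), 16, 40)), Rational(1, 2)) = Pow(Add(-17, Rational(-1874, 9)), Rational(1, 2)) = Pow(Rational(-2027, 9), Rational(1, 2)) = Mul(Rational(1, 3), I, Pow(2027, Rational(1, 2)))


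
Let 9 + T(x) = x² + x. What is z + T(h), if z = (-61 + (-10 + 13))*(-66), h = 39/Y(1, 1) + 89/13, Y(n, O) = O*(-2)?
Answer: 2681331/676 ≈ 3966.5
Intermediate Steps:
Y(n, O) = -2*O
h = -329/26 (h = 39/((-2*1)) + 89/13 = 39/(-2) + 89*(1/13) = 39*(-½) + 89/13 = -39/2 + 89/13 = -329/26 ≈ -12.654)
z = 3828 (z = (-61 + 3)*(-66) = -58*(-66) = 3828)
T(x) = -9 + x + x² (T(x) = -9 + (x² + x) = -9 + (x + x²) = -9 + x + x²)
z + T(h) = 3828 + (-9 - 329/26 + (-329/26)²) = 3828 + (-9 - 329/26 + 108241/676) = 3828 + 93603/676 = 2681331/676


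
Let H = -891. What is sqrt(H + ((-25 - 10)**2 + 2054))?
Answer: 2*sqrt(597) ≈ 48.867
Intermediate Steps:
sqrt(H + ((-25 - 10)**2 + 2054)) = sqrt(-891 + ((-25 - 10)**2 + 2054)) = sqrt(-891 + ((-35)**2 + 2054)) = sqrt(-891 + (1225 + 2054)) = sqrt(-891 + 3279) = sqrt(2388) = 2*sqrt(597)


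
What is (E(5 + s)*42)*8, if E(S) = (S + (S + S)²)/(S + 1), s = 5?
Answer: 137760/11 ≈ 12524.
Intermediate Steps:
E(S) = (S + 4*S²)/(1 + S) (E(S) = (S + (2*S)²)/(1 + S) = (S + 4*S²)/(1 + S))
(E(5 + s)*42)*8 = (((5 + 5)*(1 + 4*(5 + 5))/(1 + (5 + 5)))*42)*8 = ((10*(1 + 4*10)/(1 + 10))*42)*8 = ((10*(1 + 40)/11)*42)*8 = ((10*(1/11)*41)*42)*8 = ((410/11)*42)*8 = (17220/11)*8 = 137760/11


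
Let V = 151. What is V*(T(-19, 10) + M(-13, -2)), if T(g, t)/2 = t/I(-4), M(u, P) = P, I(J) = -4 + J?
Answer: -1359/2 ≈ -679.50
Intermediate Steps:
T(g, t) = -t/4 (T(g, t) = 2*(t/(-4 - 4)) = 2*(t/(-8)) = 2*(t*(-1/8)) = 2*(-t/8) = -t/4)
V*(T(-19, 10) + M(-13, -2)) = 151*(-1/4*10 - 2) = 151*(-5/2 - 2) = 151*(-9/2) = -1359/2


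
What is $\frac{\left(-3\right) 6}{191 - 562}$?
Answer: $\frac{18}{371} \approx 0.048518$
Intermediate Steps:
$\frac{\left(-3\right) 6}{191 - 562} = \frac{1}{-371} \left(-18\right) = \left(- \frac{1}{371}\right) \left(-18\right) = \frac{18}{371}$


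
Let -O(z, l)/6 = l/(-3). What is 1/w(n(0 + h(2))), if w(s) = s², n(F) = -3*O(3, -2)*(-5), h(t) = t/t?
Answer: 1/3600 ≈ 0.00027778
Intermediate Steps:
h(t) = 1
O(z, l) = 2*l (O(z, l) = -6*l/(-3) = -6*l*(-1)/3 = -(-2)*l = 2*l)
n(F) = -60 (n(F) = -6*(-2)*(-5) = -3*(-4)*(-5) = 12*(-5) = -60)
1/w(n(0 + h(2))) = 1/((-60)²) = 1/3600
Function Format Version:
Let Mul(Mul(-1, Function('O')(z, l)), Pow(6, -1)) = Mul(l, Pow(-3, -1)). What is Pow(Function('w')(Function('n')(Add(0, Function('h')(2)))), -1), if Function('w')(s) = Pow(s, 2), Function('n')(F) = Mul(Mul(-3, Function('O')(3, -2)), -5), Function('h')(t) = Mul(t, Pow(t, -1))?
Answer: Rational(1, 3600) ≈ 0.00027778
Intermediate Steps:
Function('h')(t) = 1
Function('O')(z, l) = Mul(2, l) (Function('O')(z, l) = Mul(-6, Mul(l, Pow(-3, -1))) = Mul(-6, Mul(l, Rational(-1, 3))) = Mul(-6, Mul(Rational(-1, 3), l)) = Mul(2, l))
Function('n')(F) = -60 (Function('n')(F) = Mul(Mul(-3, Mul(2, -2)), -5) = Mul(Mul(-3, -4), -5) = Mul(12, -5) = -60)
Pow(Function('w')(Function('n')(Add(0, Function('h')(2)))), -1) = Pow(Pow(-60, 2), -1) = Pow(3600, -1) = Rational(1, 3600)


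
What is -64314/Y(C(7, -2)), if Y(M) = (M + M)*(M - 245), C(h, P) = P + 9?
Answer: 32157/1666 ≈ 19.302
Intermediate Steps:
C(h, P) = 9 + P
Y(M) = 2*M*(-245 + M) (Y(M) = (2*M)*(-245 + M) = 2*M*(-245 + M))
-64314/Y(C(7, -2)) = -64314*1/(2*(-245 + (9 - 2))*(9 - 2)) = -64314*1/(14*(-245 + 7)) = -64314/(2*7*(-238)) = -64314/(-3332) = -64314*(-1/3332) = 32157/1666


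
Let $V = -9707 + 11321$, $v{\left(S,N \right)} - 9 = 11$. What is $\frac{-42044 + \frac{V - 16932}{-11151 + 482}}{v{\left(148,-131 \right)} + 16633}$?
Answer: $- \frac{64078874}{25381551} \approx -2.5246$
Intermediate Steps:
$v{\left(S,N \right)} = 20$ ($v{\left(S,N \right)} = 9 + 11 = 20$)
$V = 1614$
$\frac{-42044 + \frac{V - 16932}{-11151 + 482}}{v{\left(148,-131 \right)} + 16633} = \frac{-42044 + \frac{1614 - 16932}{-11151 + 482}}{20 + 16633} = \frac{-42044 - \frac{15318}{-10669}}{16653} = \left(-42044 - - \frac{15318}{10669}\right) \frac{1}{16653} = \left(-42044 + \frac{15318}{10669}\right) \frac{1}{16653} = \left(- \frac{448552118}{10669}\right) \frac{1}{16653} = - \frac{64078874}{25381551}$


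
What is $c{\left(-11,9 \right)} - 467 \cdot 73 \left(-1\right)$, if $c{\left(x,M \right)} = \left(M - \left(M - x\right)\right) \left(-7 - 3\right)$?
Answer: $34201$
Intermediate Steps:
$c{\left(x,M \right)} = - 10 x$ ($c{\left(x,M \right)} = x \left(-10\right) = - 10 x$)
$c{\left(-11,9 \right)} - 467 \cdot 73 \left(-1\right) = \left(-10\right) \left(-11\right) - 467 \cdot 73 \left(-1\right) = 110 - -34091 = 110 + 34091 = 34201$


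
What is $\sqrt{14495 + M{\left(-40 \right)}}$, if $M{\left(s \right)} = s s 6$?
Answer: $\sqrt{24095} \approx 155.23$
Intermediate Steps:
$M{\left(s \right)} = 6 s^{2}$ ($M{\left(s \right)} = s^{2} \cdot 6 = 6 s^{2}$)
$\sqrt{14495 + M{\left(-40 \right)}} = \sqrt{14495 + 6 \left(-40\right)^{2}} = \sqrt{14495 + 6 \cdot 1600} = \sqrt{14495 + 9600} = \sqrt{24095}$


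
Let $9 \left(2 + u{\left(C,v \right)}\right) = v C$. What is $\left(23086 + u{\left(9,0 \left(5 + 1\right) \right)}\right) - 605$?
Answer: $22479$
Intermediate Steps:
$u{\left(C,v \right)} = -2 + \frac{C v}{9}$ ($u{\left(C,v \right)} = -2 + \frac{v C}{9} = -2 + \frac{C v}{9}$)
$\left(23086 + u{\left(9,0 \left(5 + 1\right) \right)}\right) - 605 = \left(23086 - \left(2 - 0 \left(5 + 1\right)\right)\right) - 605 = \left(23086 - \left(2 - 0 \cdot 6\right)\right) - 605 = \left(23086 - \left(2 - 0\right)\right) - 605 = \left(23086 + \left(-2 + 0\right)\right) - 605 = \left(23086 - 2\right) - 605 = 23084 - 605 = 22479$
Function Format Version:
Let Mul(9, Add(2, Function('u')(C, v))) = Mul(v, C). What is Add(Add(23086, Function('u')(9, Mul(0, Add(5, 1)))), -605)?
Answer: 22479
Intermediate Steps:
Function('u')(C, v) = Add(-2, Mul(Rational(1, 9), C, v)) (Function('u')(C, v) = Add(-2, Mul(Rational(1, 9), Mul(v, C))) = Add(-2, Mul(Rational(1, 9), Mul(C, v))) = Add(-2, Mul(Rational(1, 9), C, v)))
Add(Add(23086, Function('u')(9, Mul(0, Add(5, 1)))), -605) = Add(Add(23086, Add(-2, Mul(Rational(1, 9), 9, Mul(0, Add(5, 1))))), -605) = Add(Add(23086, Add(-2, Mul(Rational(1, 9), 9, Mul(0, 6)))), -605) = Add(Add(23086, Add(-2, Mul(Rational(1, 9), 9, 0))), -605) = Add(Add(23086, Add(-2, 0)), -605) = Add(Add(23086, -2), -605) = Add(23084, -605) = 22479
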